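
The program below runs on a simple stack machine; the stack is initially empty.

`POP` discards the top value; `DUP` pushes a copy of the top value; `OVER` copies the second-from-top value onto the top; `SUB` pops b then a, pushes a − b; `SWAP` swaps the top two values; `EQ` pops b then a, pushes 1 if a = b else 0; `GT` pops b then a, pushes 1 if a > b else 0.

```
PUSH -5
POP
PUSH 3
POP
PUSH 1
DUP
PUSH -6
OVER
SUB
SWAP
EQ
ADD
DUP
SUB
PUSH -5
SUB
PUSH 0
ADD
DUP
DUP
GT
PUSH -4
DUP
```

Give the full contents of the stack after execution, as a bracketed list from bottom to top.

[5, 0, -4, -4]

PUSH -5 : [-5]
POP     : []
PUSH 3  : [3]
POP     : []
PUSH 1  : [1]
DUP     : [1, 1]
PUSH -6 : [1, 1, -6]
OVER    : [1, 1, -6, 1]
SUB     : [1, 1, -7]
SWAP    : [1, -7, 1]
EQ      : [1, 0]
ADD     : [1]
DUP     : [1, 1]
SUB     : [0]
PUSH -5 : [0, -5]
SUB     : [5]
PUSH 0  : [5, 0]
ADD     : [5]
DUP     : [5, 5]
DUP     : [5, 5, 5]
GT      : [5, 0]
PUSH -4 : [5, 0, -4]
DUP     : [5, 0, -4, -4]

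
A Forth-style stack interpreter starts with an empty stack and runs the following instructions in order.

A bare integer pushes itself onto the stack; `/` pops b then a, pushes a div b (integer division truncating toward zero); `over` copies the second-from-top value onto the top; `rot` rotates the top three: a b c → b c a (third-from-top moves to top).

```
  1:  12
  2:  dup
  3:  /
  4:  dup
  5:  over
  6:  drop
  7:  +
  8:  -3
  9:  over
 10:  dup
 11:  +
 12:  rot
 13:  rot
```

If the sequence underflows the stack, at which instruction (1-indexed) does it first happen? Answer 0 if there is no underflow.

12   → [12]
dup  → [12, 12]
/    → [1]
dup  → [1, 1]
over → [1, 1, 1]
drop → [1, 1]
+    → [2]
-3   → [2, -3]
over → [2, -3, 2]
dup  → [2, -3, 2, 2]
+    → [2, -3, 4]
rot  → [-3, 4, 2]
rot  → [4, 2, -3]

0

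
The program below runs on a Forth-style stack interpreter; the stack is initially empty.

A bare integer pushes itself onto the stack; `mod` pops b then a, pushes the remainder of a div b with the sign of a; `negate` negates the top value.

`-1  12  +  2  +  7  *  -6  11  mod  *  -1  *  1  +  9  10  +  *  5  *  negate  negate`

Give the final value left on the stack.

-1     → [-1]
12     → [-1, 12]
+      → [11]
2      → [11, 2]
+      → [13]
7      → [13, 7]
*      → [91]
-6     → [91, -6]
11     → [91, -6, 11]
mod    → [91, -6]
*      → [-546]
-1     → [-546, -1]
*      → [546]
1      → [546, 1]
+      → [547]
9      → [547, 9]
10     → [547, 9, 10]
+      → [547, 19]
*      → [10393]
5      → [10393, 5]
*      → [51965]
negate → [-51965]
negate → [51965]

51965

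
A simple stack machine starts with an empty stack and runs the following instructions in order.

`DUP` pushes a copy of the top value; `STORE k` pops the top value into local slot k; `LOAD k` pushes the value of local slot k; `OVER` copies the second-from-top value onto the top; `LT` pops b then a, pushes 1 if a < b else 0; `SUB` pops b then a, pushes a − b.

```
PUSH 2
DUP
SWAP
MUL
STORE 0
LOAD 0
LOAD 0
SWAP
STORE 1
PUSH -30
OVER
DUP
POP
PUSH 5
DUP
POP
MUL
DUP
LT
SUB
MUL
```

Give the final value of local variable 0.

PUSH 2    2
DUP       2 2
SWAP      2 2
MUL       4
STORE 0   (empty)
LOAD 0    4
LOAD 0    4 4
SWAP      4 4
STORE 1   4
PUSH -30  4 -30
OVER      4 -30 4
DUP       4 -30 4 4
POP       4 -30 4
PUSH 5    4 -30 4 5
DUP       4 -30 4 5 5
POP       4 -30 4 5
MUL       4 -30 20
DUP       4 -30 20 20
LT        4 -30 0
SUB       4 -30
MUL       -120

4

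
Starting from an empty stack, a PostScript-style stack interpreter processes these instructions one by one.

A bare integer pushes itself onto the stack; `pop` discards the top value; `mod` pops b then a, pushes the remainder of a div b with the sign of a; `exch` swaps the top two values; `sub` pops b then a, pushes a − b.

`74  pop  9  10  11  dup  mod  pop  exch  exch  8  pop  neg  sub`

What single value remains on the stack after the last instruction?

74   → [74]
pop  → []
9    → [9]
10   → [9, 10]
11   → [9, 10, 11]
dup  → [9, 10, 11, 11]
mod  → [9, 10, 0]
pop  → [9, 10]
exch → [10, 9]
exch → [9, 10]
8    → [9, 10, 8]
pop  → [9, 10]
neg  → [9, -10]
sub  → [19]

19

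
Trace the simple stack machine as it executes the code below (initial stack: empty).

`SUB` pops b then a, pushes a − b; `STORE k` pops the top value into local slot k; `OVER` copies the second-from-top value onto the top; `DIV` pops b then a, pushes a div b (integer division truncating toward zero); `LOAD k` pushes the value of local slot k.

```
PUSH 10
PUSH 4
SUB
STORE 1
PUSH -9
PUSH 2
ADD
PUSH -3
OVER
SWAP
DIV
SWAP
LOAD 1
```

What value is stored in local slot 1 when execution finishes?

6

PUSH 10 -> 10
PUSH 4  -> 10 4
SUB     -> 6
STORE 1 -> (empty)
PUSH -9 -> -9
PUSH 2  -> -9 2
ADD     -> -7
PUSH -3 -> -7 -3
OVER    -> -7 -3 -7
SWAP    -> -7 -7 -3
DIV     -> -7 2
SWAP    -> 2 -7
LOAD 1  -> 2 -7 6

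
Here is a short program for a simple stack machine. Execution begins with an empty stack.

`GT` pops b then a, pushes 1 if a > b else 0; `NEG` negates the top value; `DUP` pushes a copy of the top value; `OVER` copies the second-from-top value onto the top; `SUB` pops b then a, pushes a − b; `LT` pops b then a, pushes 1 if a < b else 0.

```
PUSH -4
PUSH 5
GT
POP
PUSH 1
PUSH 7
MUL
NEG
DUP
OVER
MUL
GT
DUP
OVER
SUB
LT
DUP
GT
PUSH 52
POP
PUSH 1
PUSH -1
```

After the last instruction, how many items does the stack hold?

3

PUSH -4  [-4]
PUSH 5   [-4, 5]
GT       [0]
POP      []
PUSH 1   [1]
PUSH 7   [1, 7]
MUL      [7]
NEG      [-7]
DUP      [-7, -7]
OVER     [-7, -7, -7]
MUL      [-7, 49]
GT       [0]
DUP      [0, 0]
OVER     [0, 0, 0]
SUB      [0, 0]
LT       [0]
DUP      [0, 0]
GT       [0]
PUSH 52  [0, 52]
POP      [0]
PUSH 1   [0, 1]
PUSH -1  [0, 1, -1]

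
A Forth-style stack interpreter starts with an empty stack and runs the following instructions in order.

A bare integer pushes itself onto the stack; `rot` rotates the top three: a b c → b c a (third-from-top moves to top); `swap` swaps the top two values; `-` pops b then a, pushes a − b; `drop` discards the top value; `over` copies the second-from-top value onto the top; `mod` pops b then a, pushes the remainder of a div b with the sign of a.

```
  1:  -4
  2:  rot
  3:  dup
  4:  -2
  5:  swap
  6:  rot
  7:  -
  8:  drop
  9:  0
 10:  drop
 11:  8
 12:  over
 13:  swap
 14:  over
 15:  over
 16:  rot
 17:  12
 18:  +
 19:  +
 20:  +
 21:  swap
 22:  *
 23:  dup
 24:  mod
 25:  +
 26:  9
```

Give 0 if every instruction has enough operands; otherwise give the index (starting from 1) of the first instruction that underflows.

-4  -4
rot  — needs 3 operands, stack has 1 → underflow

2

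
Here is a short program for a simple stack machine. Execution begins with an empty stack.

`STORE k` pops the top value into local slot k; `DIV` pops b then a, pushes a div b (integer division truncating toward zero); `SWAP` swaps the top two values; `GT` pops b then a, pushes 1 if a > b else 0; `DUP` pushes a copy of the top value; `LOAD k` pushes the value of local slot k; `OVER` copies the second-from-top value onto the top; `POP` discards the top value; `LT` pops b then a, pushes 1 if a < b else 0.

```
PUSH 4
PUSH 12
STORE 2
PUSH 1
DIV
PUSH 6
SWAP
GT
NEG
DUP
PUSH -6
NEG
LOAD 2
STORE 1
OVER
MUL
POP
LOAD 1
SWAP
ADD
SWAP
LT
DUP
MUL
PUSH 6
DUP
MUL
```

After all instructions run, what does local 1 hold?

12

PUSH 4  → 4
PUSH 12 → 4 12
STORE 2 → 4
PUSH 1  → 4 1
DIV     → 4
PUSH 6  → 4 6
SWAP    → 6 4
GT      → 1
NEG     → -1
DUP     → -1 -1
PUSH -6 → -1 -1 -6
NEG     → -1 -1 6
LOAD 2  → -1 -1 6 12
STORE 1 → -1 -1 6
OVER    → -1 -1 6 -1
MUL     → -1 -1 -6
POP     → -1 -1
LOAD 1  → -1 -1 12
SWAP    → -1 12 -1
ADD     → -1 11
SWAP    → 11 -1
LT      → 0
DUP     → 0 0
MUL     → 0
PUSH 6  → 0 6
DUP     → 0 6 6
MUL     → 0 36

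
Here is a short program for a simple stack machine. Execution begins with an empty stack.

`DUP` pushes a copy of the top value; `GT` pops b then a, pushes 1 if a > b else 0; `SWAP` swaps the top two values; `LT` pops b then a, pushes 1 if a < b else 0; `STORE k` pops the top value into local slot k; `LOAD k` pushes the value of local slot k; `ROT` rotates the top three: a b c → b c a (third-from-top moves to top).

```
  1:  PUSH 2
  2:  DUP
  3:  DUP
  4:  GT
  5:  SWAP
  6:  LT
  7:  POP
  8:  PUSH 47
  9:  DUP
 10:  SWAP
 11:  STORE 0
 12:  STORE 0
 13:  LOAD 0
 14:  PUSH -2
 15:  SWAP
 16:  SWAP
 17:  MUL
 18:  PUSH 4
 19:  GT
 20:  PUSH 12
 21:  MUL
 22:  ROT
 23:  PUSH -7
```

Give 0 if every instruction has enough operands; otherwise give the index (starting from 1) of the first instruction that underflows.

22

PUSH 2  -> [2]
DUP     -> [2, 2]
DUP     -> [2, 2, 2]
GT      -> [2, 0]
SWAP    -> [0, 2]
LT      -> [1]
POP     -> []
PUSH 47 -> [47]
DUP     -> [47, 47]
SWAP    -> [47, 47]
STORE 0 -> [47]
STORE 0 -> []
LOAD 0  -> [47]
PUSH -2 -> [47, -2]
SWAP    -> [-2, 47]
SWAP    -> [47, -2]
MUL     -> [-94]
PUSH 4  -> [-94, 4]
GT      -> [0]
PUSH 12 -> [0, 12]
MUL     -> [0]
ROT  — needs 3 operands, stack has 1 → underflow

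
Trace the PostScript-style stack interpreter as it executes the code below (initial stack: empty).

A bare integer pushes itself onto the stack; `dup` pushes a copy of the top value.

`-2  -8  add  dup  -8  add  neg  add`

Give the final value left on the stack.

-2   [-2]
-8   [-2, -8]
add  [-10]
dup  [-10, -10]
-8   [-10, -10, -8]
add  [-10, -18]
neg  [-10, 18]
add  [8]

8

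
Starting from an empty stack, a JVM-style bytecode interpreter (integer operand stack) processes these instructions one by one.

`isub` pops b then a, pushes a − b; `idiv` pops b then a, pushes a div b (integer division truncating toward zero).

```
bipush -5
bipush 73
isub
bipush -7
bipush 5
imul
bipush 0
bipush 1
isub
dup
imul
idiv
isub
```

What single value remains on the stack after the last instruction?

-43

bipush -5 → -5
bipush 73 → -5 73
isub      → -78
bipush -7 → -78 -7
bipush 5  → -78 -7 5
imul      → -78 -35
bipush 0  → -78 -35 0
bipush 1  → -78 -35 0 1
isub      → -78 -35 -1
dup       → -78 -35 -1 -1
imul      → -78 -35 1
idiv      → -78 -35
isub      → -43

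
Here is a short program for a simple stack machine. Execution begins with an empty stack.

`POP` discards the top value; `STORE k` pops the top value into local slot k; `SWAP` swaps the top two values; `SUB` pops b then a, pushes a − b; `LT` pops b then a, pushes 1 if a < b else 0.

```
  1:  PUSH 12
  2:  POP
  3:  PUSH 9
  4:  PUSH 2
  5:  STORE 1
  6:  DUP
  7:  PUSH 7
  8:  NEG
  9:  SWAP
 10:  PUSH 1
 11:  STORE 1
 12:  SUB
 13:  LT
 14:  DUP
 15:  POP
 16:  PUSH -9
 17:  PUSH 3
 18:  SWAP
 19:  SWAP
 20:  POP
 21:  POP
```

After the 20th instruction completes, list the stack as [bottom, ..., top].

[0, -9]

PUSH 12 : 12
POP     : (empty)
PUSH 9  : 9
PUSH 2  : 9 2
STORE 1 : 9
DUP     : 9 9
PUSH 7  : 9 9 7
NEG     : 9 9 -7
SWAP    : 9 -7 9
PUSH 1  : 9 -7 9 1
STORE 1 : 9 -7 9
SUB     : 9 -16
LT      : 0
DUP     : 0 0
POP     : 0
PUSH -9 : 0 -9
PUSH 3  : 0 -9 3
SWAP    : 0 3 -9
SWAP    : 0 -9 3
POP     : 0 -9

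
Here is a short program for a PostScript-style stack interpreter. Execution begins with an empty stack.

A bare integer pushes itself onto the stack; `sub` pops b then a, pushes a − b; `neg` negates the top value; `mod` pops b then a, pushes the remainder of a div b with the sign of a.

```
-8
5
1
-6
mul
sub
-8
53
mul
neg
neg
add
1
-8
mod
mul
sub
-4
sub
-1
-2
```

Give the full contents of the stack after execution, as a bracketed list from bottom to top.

-8  → [-8]
5   → [-8, 5]
1   → [-8, 5, 1]
-6  → [-8, 5, 1, -6]
mul → [-8, 5, -6]
sub → [-8, 11]
-8  → [-8, 11, -8]
53  → [-8, 11, -8, 53]
mul → [-8, 11, -424]
neg → [-8, 11, 424]
neg → [-8, 11, -424]
add → [-8, -413]
1   → [-8, -413, 1]
-8  → [-8, -413, 1, -8]
mod → [-8, -413, 1]
mul → [-8, -413]
sub → [405]
-4  → [405, -4]
sub → [409]
-1  → [409, -1]
-2  → [409, -1, -2]

[409, -1, -2]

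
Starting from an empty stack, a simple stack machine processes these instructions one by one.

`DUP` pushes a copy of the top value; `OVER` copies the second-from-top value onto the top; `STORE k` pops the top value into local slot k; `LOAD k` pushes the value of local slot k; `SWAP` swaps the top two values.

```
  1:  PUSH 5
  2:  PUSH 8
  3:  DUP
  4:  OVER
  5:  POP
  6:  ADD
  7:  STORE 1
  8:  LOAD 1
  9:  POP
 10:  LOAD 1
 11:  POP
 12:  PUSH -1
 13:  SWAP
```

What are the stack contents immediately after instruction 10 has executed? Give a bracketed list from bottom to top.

[5, 16]

PUSH 5  -> 5
PUSH 8  -> 5 8
DUP     -> 5 8 8
OVER    -> 5 8 8 8
POP     -> 5 8 8
ADD     -> 5 16
STORE 1 -> 5
LOAD 1  -> 5 16
POP     -> 5
LOAD 1  -> 5 16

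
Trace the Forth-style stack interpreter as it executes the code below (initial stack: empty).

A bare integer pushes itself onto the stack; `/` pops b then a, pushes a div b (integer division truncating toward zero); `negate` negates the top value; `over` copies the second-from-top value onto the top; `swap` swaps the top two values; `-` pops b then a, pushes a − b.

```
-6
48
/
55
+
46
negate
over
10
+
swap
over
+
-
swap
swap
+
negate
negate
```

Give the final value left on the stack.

101

-6     : [-6]
48     : [-6, 48]
/      : [0]
55     : [0, 55]
+      : [55]
46     : [55, 46]
negate : [55, -46]
over   : [55, -46, 55]
10     : [55, -46, 55, 10]
+      : [55, -46, 65]
swap   : [55, 65, -46]
over   : [55, 65, -46, 65]
+      : [55, 65, 19]
-      : [55, 46]
swap   : [46, 55]
swap   : [55, 46]
+      : [101]
negate : [-101]
negate : [101]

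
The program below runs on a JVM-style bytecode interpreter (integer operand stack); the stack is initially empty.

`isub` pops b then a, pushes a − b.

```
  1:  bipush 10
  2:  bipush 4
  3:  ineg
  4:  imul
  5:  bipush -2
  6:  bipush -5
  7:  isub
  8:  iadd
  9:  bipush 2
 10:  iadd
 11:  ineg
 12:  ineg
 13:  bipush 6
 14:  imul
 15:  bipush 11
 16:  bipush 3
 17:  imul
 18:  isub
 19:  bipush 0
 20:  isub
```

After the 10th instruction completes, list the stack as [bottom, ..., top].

[-35]

bipush 10 -> [10]
bipush 4  -> [10, 4]
ineg      -> [10, -4]
imul      -> [-40]
bipush -2 -> [-40, -2]
bipush -5 -> [-40, -2, -5]
isub      -> [-40, 3]
iadd      -> [-37]
bipush 2  -> [-37, 2]
iadd      -> [-35]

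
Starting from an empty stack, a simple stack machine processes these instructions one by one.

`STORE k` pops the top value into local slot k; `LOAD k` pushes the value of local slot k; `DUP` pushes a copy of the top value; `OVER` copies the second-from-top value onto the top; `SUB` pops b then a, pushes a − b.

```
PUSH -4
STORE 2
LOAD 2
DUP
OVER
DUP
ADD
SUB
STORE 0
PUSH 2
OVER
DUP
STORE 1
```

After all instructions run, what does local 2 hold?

-4

PUSH -4 → -4
STORE 2 → (empty)
LOAD 2  → -4
DUP     → -4 -4
OVER    → -4 -4 -4
DUP     → -4 -4 -4 -4
ADD     → -4 -4 -8
SUB     → -4 4
STORE 0 → -4
PUSH 2  → -4 2
OVER    → -4 2 -4
DUP     → -4 2 -4 -4
STORE 1 → -4 2 -4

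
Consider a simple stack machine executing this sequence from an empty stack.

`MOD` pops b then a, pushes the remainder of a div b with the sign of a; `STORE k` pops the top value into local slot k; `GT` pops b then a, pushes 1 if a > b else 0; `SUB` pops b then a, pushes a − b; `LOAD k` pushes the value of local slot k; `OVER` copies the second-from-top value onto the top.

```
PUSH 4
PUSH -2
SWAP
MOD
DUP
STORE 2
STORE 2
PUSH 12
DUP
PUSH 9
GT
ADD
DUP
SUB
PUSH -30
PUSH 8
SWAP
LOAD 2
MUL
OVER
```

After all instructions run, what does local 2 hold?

PUSH 4    [4]
PUSH -2   [4, -2]
SWAP      [-2, 4]
MOD       [-2]
DUP       [-2, -2]
STORE 2   [-2]
STORE 2   []
PUSH 12   [12]
DUP       [12, 12]
PUSH 9    [12, 12, 9]
GT        [12, 1]
ADD       [13]
DUP       [13, 13]
SUB       [0]
PUSH -30  [0, -30]
PUSH 8    [0, -30, 8]
SWAP      [0, 8, -30]
LOAD 2    [0, 8, -30, -2]
MUL       [0, 8, 60]
OVER      [0, 8, 60, 8]

-2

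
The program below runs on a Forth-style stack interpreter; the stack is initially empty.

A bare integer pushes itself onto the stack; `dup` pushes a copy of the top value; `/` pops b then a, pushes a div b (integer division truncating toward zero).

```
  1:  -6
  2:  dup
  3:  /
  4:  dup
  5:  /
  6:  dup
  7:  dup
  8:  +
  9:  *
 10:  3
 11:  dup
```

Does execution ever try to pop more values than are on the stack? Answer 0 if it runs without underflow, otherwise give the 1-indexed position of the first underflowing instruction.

-6  -> [-6]
dup -> [-6, -6]
/   -> [1]
dup -> [1, 1]
/   -> [1]
dup -> [1, 1]
dup -> [1, 1, 1]
+   -> [1, 2]
*   -> [2]
3   -> [2, 3]
dup -> [2, 3, 3]

0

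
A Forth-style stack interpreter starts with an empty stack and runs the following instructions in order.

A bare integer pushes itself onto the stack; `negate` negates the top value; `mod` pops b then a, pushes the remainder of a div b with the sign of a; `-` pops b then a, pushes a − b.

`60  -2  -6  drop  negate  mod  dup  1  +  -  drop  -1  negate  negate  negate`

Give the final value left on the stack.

1

60     : [60]
-2     : [60, -2]
-6     : [60, -2, -6]
drop   : [60, -2]
negate : [60, 2]
mod    : [0]
dup    : [0, 0]
1      : [0, 0, 1]
+      : [0, 1]
-      : [-1]
drop   : []
-1     : [-1]
negate : [1]
negate : [-1]
negate : [1]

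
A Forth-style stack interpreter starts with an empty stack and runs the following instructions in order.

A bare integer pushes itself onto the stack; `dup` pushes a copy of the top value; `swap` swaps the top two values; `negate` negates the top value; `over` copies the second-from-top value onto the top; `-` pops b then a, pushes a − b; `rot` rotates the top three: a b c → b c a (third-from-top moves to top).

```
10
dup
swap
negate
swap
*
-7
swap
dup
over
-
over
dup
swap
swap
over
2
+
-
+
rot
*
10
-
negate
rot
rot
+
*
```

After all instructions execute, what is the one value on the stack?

71330

10     -> 10
dup    -> 10 10
swap   -> 10 10
negate -> 10 -10
swap   -> -10 10
*      -> -100
-7     -> -100 -7
swap   -> -7 -100
dup    -> -7 -100 -100
over   -> -7 -100 -100 -100
-      -> -7 -100 0
over   -> -7 -100 0 -100
dup    -> -7 -100 0 -100 -100
swap   -> -7 -100 0 -100 -100
swap   -> -7 -100 0 -100 -100
over   -> -7 -100 0 -100 -100 -100
2      -> -7 -100 0 -100 -100 -100 2
+      -> -7 -100 0 -100 -100 -98
-      -> -7 -100 0 -100 -2
+      -> -7 -100 0 -102
rot    -> -7 0 -102 -100
*      -> -7 0 10200
10     -> -7 0 10200 10
-      -> -7 0 10190
negate -> -7 0 -10190
rot    -> 0 -10190 -7
rot    -> -10190 -7 0
+      -> -10190 -7
*      -> 71330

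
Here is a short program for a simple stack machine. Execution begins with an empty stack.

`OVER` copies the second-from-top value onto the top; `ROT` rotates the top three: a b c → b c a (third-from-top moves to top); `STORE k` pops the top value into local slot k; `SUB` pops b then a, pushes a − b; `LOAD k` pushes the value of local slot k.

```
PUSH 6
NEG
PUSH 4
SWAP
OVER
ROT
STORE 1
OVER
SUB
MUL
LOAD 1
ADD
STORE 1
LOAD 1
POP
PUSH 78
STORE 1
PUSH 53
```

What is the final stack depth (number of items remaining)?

1

PUSH 6   6
NEG      -6
PUSH 4   -6 4
SWAP     4 -6
OVER     4 -6 4
ROT      -6 4 4
STORE 1  -6 4
OVER     -6 4 -6
SUB      -6 10
MUL      -60
LOAD 1   -60 4
ADD      -56
STORE 1  (empty)
LOAD 1   -56
POP      (empty)
PUSH 78  78
STORE 1  (empty)
PUSH 53  53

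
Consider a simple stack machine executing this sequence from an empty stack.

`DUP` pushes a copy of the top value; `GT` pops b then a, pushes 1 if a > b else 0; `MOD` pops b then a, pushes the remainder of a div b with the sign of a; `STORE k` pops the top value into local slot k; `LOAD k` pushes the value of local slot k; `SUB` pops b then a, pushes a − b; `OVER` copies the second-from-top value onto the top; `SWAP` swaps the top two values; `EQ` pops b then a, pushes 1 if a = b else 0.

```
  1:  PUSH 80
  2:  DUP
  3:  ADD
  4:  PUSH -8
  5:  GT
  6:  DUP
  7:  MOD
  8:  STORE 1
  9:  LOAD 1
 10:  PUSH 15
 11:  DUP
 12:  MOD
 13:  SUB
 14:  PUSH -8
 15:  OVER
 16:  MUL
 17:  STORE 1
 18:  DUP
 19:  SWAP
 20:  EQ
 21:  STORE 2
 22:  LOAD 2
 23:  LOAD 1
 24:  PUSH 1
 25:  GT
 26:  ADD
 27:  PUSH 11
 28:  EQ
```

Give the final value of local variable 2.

PUSH 80 -> 80
DUP     -> 80 80
ADD     -> 160
PUSH -8 -> 160 -8
GT      -> 1
DUP     -> 1 1
MOD     -> 0
STORE 1 -> (empty)
LOAD 1  -> 0
PUSH 15 -> 0 15
DUP     -> 0 15 15
MOD     -> 0 0
SUB     -> 0
PUSH -8 -> 0 -8
OVER    -> 0 -8 0
MUL     -> 0 0
STORE 1 -> 0
DUP     -> 0 0
SWAP    -> 0 0
EQ      -> 1
STORE 2 -> (empty)
LOAD 2  -> 1
LOAD 1  -> 1 0
PUSH 1  -> 1 0 1
GT      -> 1 0
ADD     -> 1
PUSH 11 -> 1 11
EQ      -> 0

1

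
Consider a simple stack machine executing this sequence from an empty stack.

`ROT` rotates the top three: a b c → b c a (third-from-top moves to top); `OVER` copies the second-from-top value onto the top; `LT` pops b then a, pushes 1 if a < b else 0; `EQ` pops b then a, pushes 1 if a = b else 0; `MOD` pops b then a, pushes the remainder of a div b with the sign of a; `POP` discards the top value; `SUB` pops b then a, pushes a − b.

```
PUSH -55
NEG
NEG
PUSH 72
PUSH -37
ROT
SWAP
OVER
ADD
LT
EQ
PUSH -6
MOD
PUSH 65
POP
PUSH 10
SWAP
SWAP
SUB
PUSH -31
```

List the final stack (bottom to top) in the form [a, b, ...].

PUSH -55 → -55
NEG      → 55
NEG      → -55
PUSH 72  → -55 72
PUSH -37 → -55 72 -37
ROT      → 72 -37 -55
SWAP     → 72 -55 -37
OVER     → 72 -55 -37 -55
ADD      → 72 -55 -92
LT       → 72 0
EQ       → 0
PUSH -6  → 0 -6
MOD      → 0
PUSH 65  → 0 65
POP      → 0
PUSH 10  → 0 10
SWAP     → 10 0
SWAP     → 0 10
SUB      → -10
PUSH -31 → -10 -31

[-10, -31]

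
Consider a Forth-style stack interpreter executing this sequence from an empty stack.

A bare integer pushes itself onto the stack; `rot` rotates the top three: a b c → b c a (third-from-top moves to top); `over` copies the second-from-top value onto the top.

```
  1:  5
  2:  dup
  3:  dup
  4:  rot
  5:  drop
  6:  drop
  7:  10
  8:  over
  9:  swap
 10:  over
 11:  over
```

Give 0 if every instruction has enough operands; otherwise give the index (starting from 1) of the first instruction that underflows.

5    : [5]
dup  : [5, 5]
dup  : [5, 5, 5]
rot  : [5, 5, 5]
drop : [5, 5]
drop : [5]
10   : [5, 10]
over : [5, 10, 5]
swap : [5, 5, 10]
over : [5, 5, 10, 5]
over : [5, 5, 10, 5, 10]

0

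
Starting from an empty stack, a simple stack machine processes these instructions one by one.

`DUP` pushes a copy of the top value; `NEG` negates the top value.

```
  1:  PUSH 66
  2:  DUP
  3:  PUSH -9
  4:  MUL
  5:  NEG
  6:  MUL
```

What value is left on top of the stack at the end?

PUSH 66 -> 66
DUP     -> 66 66
PUSH -9 -> 66 66 -9
MUL     -> 66 -594
NEG     -> 66 594
MUL     -> 39204

39204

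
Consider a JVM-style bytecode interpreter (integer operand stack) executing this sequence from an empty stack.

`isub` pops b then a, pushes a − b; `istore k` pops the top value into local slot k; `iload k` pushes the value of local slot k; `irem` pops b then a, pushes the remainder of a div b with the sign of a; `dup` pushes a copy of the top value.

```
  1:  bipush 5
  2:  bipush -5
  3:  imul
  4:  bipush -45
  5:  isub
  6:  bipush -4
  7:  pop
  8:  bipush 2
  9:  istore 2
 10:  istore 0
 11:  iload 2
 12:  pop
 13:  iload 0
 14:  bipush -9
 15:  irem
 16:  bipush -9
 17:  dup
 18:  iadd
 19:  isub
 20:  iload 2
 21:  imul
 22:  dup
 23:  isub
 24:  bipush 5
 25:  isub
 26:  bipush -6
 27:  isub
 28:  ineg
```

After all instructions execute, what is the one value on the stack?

-1

bipush 5   → [5]
bipush -5  → [5, -5]
imul       → [-25]
bipush -45 → [-25, -45]
isub       → [20]
bipush -4  → [20, -4]
pop        → [20]
bipush 2   → [20, 2]
istore 2   → [20]
istore 0   → []
iload 2    → [2]
pop        → []
iload 0    → [20]
bipush -9  → [20, -9]
irem       → [2]
bipush -9  → [2, -9]
dup        → [2, -9, -9]
iadd       → [2, -18]
isub       → [20]
iload 2    → [20, 2]
imul       → [40]
dup        → [40, 40]
isub       → [0]
bipush 5   → [0, 5]
isub       → [-5]
bipush -6  → [-5, -6]
isub       → [1]
ineg       → [-1]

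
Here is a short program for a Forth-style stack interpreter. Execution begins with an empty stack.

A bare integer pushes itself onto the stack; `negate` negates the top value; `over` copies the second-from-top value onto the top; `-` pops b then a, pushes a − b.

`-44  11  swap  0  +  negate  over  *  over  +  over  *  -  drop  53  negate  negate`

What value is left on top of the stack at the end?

53

-44    : [-44]
11     : [-44, 11]
swap   : [11, -44]
0      : [11, -44, 0]
+      : [11, -44]
negate : [11, 44]
over   : [11, 44, 11]
*      : [11, 484]
over   : [11, 484, 11]
+      : [11, 495]
over   : [11, 495, 11]
*      : [11, 5445]
-      : [-5434]
drop   : []
53     : [53]
negate : [-53]
negate : [53]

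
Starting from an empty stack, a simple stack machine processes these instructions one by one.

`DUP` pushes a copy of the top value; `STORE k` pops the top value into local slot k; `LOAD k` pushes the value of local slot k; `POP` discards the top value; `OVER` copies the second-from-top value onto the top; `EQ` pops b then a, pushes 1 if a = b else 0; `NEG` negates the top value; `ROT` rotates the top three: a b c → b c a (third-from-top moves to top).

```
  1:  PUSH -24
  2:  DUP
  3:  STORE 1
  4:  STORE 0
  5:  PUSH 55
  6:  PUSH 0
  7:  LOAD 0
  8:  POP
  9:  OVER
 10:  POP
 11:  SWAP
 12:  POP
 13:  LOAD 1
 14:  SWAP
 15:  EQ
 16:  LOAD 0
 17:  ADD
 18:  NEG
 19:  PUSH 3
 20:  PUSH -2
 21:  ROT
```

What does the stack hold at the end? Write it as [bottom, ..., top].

PUSH -24 : [-24]
DUP      : [-24, -24]
STORE 1  : [-24]
STORE 0  : []
PUSH 55  : [55]
PUSH 0   : [55, 0]
LOAD 0   : [55, 0, -24]
POP      : [55, 0]
OVER     : [55, 0, 55]
POP      : [55, 0]
SWAP     : [0, 55]
POP      : [0]
LOAD 1   : [0, -24]
SWAP     : [-24, 0]
EQ       : [0]
LOAD 0   : [0, -24]
ADD      : [-24]
NEG      : [24]
PUSH 3   : [24, 3]
PUSH -2  : [24, 3, -2]
ROT      : [3, -2, 24]

[3, -2, 24]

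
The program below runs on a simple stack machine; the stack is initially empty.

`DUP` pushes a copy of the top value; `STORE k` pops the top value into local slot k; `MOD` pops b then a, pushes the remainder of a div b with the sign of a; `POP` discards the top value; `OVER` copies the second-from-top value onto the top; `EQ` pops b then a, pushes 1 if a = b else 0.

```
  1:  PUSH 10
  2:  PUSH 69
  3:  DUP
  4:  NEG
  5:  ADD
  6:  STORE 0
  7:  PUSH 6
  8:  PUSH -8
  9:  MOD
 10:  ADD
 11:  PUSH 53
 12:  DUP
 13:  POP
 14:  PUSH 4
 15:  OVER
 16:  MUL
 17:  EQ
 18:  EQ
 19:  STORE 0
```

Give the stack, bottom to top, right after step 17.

[16, 0]

PUSH 10 : 10
PUSH 69 : 10 69
DUP     : 10 69 69
NEG     : 10 69 -69
ADD     : 10 0
STORE 0 : 10
PUSH 6  : 10 6
PUSH -8 : 10 6 -8
MOD     : 10 6
ADD     : 16
PUSH 53 : 16 53
DUP     : 16 53 53
POP     : 16 53
PUSH 4  : 16 53 4
OVER    : 16 53 4 53
MUL     : 16 53 212
EQ      : 16 0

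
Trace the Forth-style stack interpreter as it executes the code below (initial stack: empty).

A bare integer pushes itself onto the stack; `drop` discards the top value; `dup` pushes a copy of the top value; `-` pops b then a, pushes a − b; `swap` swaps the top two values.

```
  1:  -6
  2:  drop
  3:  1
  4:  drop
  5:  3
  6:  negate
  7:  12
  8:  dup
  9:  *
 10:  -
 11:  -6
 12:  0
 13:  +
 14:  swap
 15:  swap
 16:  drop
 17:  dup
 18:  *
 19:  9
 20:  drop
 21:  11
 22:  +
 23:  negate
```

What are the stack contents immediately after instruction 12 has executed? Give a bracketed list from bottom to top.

[-147, -6, 0]

-6     : [-6]
drop   : []
1      : [1]
drop   : []
3      : [3]
negate : [-3]
12     : [-3, 12]
dup    : [-3, 12, 12]
*      : [-3, 144]
-      : [-147]
-6     : [-147, -6]
0      : [-147, -6, 0]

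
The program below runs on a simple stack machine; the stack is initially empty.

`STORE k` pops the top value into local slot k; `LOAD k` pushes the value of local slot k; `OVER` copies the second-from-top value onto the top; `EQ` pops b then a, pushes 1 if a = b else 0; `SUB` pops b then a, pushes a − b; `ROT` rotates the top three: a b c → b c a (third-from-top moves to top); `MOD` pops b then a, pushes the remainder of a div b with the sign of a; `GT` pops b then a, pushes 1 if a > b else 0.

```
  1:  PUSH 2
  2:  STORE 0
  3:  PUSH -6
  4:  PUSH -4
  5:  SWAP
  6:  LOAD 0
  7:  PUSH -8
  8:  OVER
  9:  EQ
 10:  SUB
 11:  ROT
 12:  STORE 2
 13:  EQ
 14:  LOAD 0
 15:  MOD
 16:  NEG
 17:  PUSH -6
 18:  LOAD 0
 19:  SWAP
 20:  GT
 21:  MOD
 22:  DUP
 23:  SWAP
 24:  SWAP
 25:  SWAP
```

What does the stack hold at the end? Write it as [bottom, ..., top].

PUSH 2  : [2]
STORE 0 : []
PUSH -6 : [-6]
PUSH -4 : [-6, -4]
SWAP    : [-4, -6]
LOAD 0  : [-4, -6, 2]
PUSH -8 : [-4, -6, 2, -8]
OVER    : [-4, -6, 2, -8, 2]
EQ      : [-4, -6, 2, 0]
SUB     : [-4, -6, 2]
ROT     : [-6, 2, -4]
STORE 2 : [-6, 2]
EQ      : [0]
LOAD 0  : [0, 2]
MOD     : [0]
NEG     : [0]
PUSH -6 : [0, -6]
LOAD 0  : [0, -6, 2]
SWAP    : [0, 2, -6]
GT      : [0, 1]
MOD     : [0]
DUP     : [0, 0]
SWAP    : [0, 0]
SWAP    : [0, 0]
SWAP    : [0, 0]

[0, 0]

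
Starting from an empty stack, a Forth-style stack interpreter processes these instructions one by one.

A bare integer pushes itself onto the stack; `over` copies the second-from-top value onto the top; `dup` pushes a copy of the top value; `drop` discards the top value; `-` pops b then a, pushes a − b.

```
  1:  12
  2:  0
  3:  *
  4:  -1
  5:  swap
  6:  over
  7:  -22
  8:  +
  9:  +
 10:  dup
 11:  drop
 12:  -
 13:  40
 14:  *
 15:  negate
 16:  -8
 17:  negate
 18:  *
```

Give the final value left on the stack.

-7040

12     -> 12
0      -> 12 0
*      -> 0
-1     -> 0 -1
swap   -> -1 0
over   -> -1 0 -1
-22    -> -1 0 -1 -22
+      -> -1 0 -23
+      -> -1 -23
dup    -> -1 -23 -23
drop   -> -1 -23
-      -> 22
40     -> 22 40
*      -> 880
negate -> -880
-8     -> -880 -8
negate -> -880 8
*      -> -7040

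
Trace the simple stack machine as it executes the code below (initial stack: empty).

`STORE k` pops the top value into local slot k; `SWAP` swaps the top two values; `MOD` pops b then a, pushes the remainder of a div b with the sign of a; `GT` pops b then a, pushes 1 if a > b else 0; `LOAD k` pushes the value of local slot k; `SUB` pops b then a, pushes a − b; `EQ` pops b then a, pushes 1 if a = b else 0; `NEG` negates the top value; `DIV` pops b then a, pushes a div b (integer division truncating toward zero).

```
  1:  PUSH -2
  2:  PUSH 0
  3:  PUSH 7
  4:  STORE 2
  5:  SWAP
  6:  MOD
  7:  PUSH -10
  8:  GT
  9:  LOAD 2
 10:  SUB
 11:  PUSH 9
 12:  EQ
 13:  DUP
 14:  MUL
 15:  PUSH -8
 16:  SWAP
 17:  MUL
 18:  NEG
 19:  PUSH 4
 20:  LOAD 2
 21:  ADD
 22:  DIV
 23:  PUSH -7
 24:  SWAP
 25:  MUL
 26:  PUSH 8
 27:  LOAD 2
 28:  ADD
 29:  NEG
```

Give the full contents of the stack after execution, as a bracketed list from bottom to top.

PUSH -2  → -2
PUSH 0   → -2 0
PUSH 7   → -2 0 7
STORE 2  → -2 0
SWAP     → 0 -2
MOD      → 0
PUSH -10 → 0 -10
GT       → 1
LOAD 2   → 1 7
SUB      → -6
PUSH 9   → -6 9
EQ       → 0
DUP      → 0 0
MUL      → 0
PUSH -8  → 0 -8
SWAP     → -8 0
MUL      → 0
NEG      → 0
PUSH 4   → 0 4
LOAD 2   → 0 4 7
ADD      → 0 11
DIV      → 0
PUSH -7  → 0 -7
SWAP     → -7 0
MUL      → 0
PUSH 8   → 0 8
LOAD 2   → 0 8 7
ADD      → 0 15
NEG      → 0 -15

[0, -15]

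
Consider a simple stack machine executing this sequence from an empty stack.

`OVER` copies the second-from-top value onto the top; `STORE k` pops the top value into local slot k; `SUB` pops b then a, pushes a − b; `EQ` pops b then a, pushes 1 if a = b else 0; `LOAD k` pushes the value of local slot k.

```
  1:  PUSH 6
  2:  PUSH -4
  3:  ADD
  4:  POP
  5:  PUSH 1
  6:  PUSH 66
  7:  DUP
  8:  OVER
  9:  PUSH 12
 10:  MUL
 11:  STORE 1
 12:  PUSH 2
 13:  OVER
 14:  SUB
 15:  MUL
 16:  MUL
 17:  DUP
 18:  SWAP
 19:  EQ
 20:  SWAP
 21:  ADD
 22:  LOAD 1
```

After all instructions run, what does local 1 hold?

792

PUSH 6  -> 6
PUSH -4 -> 6 -4
ADD     -> 2
POP     -> (empty)
PUSH 1  -> 1
PUSH 66 -> 1 66
DUP     -> 1 66 66
OVER    -> 1 66 66 66
PUSH 12 -> 1 66 66 66 12
MUL     -> 1 66 66 792
STORE 1 -> 1 66 66
PUSH 2  -> 1 66 66 2
OVER    -> 1 66 66 2 66
SUB     -> 1 66 66 -64
MUL     -> 1 66 -4224
MUL     -> 1 -278784
DUP     -> 1 -278784 -278784
SWAP    -> 1 -278784 -278784
EQ      -> 1 1
SWAP    -> 1 1
ADD     -> 2
LOAD 1  -> 2 792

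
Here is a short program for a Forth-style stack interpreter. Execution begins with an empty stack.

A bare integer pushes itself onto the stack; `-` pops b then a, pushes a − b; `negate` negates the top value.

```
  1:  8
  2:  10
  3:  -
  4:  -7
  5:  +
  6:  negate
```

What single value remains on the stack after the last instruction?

8      → 8
10     → 8 10
-      → -2
-7     → -2 -7
+      → -9
negate → 9

9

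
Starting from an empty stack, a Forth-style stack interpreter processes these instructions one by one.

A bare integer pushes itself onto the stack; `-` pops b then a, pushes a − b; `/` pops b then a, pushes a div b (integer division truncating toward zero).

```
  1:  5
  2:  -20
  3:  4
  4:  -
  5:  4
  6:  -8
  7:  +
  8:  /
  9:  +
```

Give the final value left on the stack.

11

5   → [5]
-20 → [5, -20]
4   → [5, -20, 4]
-   → [5, -24]
4   → [5, -24, 4]
-8  → [5, -24, 4, -8]
+   → [5, -24, -4]
/   → [5, 6]
+   → [11]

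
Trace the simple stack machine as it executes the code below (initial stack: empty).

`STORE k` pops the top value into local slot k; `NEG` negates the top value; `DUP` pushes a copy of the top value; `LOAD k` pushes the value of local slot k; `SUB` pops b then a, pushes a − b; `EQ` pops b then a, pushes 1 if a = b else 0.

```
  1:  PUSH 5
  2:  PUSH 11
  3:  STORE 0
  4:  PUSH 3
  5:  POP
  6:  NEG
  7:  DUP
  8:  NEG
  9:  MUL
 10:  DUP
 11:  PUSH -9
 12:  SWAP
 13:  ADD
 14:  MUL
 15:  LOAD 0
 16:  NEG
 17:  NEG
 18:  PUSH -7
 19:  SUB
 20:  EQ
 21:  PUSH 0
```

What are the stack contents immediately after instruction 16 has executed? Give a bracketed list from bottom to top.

[850, -11]

PUSH 5  -> 5
PUSH 11 -> 5 11
STORE 0 -> 5
PUSH 3  -> 5 3
POP     -> 5
NEG     -> -5
DUP     -> -5 -5
NEG     -> -5 5
MUL     -> -25
DUP     -> -25 -25
PUSH -9 -> -25 -25 -9
SWAP    -> -25 -9 -25
ADD     -> -25 -34
MUL     -> 850
LOAD 0  -> 850 11
NEG     -> 850 -11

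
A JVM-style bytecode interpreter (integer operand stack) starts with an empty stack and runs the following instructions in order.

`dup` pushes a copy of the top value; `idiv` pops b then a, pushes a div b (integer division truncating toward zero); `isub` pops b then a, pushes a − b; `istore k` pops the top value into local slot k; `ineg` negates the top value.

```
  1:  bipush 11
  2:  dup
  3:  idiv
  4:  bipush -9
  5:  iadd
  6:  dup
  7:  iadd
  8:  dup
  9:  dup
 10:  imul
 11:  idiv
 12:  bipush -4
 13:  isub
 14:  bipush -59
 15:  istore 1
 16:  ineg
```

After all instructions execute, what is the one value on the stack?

-4

bipush 11  : 11
dup        : 11 11
idiv       : 1
bipush -9  : 1 -9
iadd       : -8
dup        : -8 -8
iadd       : -16
dup        : -16 -16
dup        : -16 -16 -16
imul       : -16 256
idiv       : 0
bipush -4  : 0 -4
isub       : 4
bipush -59 : 4 -59
istore 1   : 4
ineg       : -4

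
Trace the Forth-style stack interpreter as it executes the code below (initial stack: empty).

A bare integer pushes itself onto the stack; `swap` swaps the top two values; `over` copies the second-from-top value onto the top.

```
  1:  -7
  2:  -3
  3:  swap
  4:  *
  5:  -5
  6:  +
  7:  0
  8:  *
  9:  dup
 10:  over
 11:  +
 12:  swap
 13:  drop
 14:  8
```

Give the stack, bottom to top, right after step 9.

-7   : -7
-3   : -7 -3
swap : -3 -7
*    : 21
-5   : 21 -5
+    : 16
0    : 16 0
*    : 0
dup  : 0 0

[0, 0]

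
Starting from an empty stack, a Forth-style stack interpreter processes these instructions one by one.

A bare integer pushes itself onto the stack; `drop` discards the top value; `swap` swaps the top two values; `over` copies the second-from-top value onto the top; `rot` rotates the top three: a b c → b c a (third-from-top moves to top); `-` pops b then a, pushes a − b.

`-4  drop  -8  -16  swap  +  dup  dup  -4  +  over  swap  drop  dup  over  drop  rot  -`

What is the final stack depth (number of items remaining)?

3

-4    -4
drop  (empty)
-8    -8
-16   -8 -16
swap  -16 -8
+     -24
dup   -24 -24
dup   -24 -24 -24
-4    -24 -24 -24 -4
+     -24 -24 -28
over  -24 -24 -28 -24
swap  -24 -24 -24 -28
drop  -24 -24 -24
dup   -24 -24 -24 -24
over  -24 -24 -24 -24 -24
drop  -24 -24 -24 -24
rot   -24 -24 -24 -24
-     -24 -24 0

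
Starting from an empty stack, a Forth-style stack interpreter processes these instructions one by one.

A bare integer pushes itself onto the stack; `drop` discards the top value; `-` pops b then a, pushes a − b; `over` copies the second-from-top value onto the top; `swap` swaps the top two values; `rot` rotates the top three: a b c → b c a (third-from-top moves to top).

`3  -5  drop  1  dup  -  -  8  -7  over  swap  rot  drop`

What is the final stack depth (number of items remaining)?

3    -> 3
-5   -> 3 -5
drop -> 3
1    -> 3 1
dup  -> 3 1 1
-    -> 3 0
-    -> 3
8    -> 3 8
-7   -> 3 8 -7
over -> 3 8 -7 8
swap -> 3 8 8 -7
rot  -> 3 8 -7 8
drop -> 3 8 -7

3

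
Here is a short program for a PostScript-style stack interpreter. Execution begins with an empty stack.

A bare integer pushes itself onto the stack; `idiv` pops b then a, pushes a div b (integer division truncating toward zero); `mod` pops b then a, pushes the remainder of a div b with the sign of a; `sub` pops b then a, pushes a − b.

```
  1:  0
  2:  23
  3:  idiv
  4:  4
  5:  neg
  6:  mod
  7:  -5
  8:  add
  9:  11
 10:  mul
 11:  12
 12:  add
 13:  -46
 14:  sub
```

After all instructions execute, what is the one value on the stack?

3

0    → 0
23   → 0 23
idiv → 0
4    → 0 4
neg  → 0 -4
mod  → 0
-5   → 0 -5
add  → -5
11   → -5 11
mul  → -55
12   → -55 12
add  → -43
-46  → -43 -46
sub  → 3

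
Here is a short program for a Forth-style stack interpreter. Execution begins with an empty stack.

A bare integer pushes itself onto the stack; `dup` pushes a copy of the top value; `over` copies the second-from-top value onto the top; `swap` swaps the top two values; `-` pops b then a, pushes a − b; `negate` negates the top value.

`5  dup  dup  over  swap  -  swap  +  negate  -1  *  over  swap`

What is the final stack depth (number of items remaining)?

3

5      : [5]
dup    : [5, 5]
dup    : [5, 5, 5]
over   : [5, 5, 5, 5]
swap   : [5, 5, 5, 5]
-      : [5, 5, 0]
swap   : [5, 0, 5]
+      : [5, 5]
negate : [5, -5]
-1     : [5, -5, -1]
*      : [5, 5]
over   : [5, 5, 5]
swap   : [5, 5, 5]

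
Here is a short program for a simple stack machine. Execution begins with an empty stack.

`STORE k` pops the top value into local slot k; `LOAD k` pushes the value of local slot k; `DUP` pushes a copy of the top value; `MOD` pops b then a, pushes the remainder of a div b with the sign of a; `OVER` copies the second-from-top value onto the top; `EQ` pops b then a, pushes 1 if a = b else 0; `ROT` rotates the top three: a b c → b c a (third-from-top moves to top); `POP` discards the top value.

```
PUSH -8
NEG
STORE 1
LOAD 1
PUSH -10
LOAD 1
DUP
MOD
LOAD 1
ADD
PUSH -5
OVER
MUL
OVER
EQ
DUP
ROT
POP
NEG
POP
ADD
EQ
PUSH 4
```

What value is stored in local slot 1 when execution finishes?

PUSH -8  -> [-8]
NEG      -> [8]
STORE 1  -> []
LOAD 1   -> [8]
PUSH -10 -> [8, -10]
LOAD 1   -> [8, -10, 8]
DUP      -> [8, -10, 8, 8]
MOD      -> [8, -10, 0]
LOAD 1   -> [8, -10, 0, 8]
ADD      -> [8, -10, 8]
PUSH -5  -> [8, -10, 8, -5]
OVER     -> [8, -10, 8, -5, 8]
MUL      -> [8, -10, 8, -40]
OVER     -> [8, -10, 8, -40, 8]
EQ       -> [8, -10, 8, 0]
DUP      -> [8, -10, 8, 0, 0]
ROT      -> [8, -10, 0, 0, 8]
POP      -> [8, -10, 0, 0]
NEG      -> [8, -10, 0, 0]
POP      -> [8, -10, 0]
ADD      -> [8, -10]
EQ       -> [0]
PUSH 4   -> [0, 4]

8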